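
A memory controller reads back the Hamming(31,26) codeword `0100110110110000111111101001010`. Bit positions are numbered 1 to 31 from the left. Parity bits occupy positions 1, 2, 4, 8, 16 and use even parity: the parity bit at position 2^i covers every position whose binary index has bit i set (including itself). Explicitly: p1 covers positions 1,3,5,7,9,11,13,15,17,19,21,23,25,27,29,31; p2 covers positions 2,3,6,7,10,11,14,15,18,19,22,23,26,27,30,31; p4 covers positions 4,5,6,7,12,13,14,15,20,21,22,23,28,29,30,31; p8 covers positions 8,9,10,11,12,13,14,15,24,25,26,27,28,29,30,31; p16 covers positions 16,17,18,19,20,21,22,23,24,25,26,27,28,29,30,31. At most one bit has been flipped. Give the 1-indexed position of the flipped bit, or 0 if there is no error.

s1: b1⊕b3⊕b5⊕b7⊕b9⊕b11⊕b13⊕b15⊕b17⊕b19⊕b21⊕b23⊕b25⊕b27⊕b29⊕b31 = 0⊕0⊕1⊕0⊕1⊕1⊕0⊕0⊕1⊕1⊕1⊕1⊕1⊕0⊕0⊕0 = 0
s2: b2⊕b3⊕b6⊕b7⊕b10⊕b11⊕b14⊕b15⊕b18⊕b19⊕b22⊕b23⊕b26⊕b27⊕b30⊕b31 = 1⊕0⊕1⊕0⊕0⊕1⊕0⊕0⊕1⊕1⊕1⊕1⊕0⊕0⊕1⊕0 = 0
s4: b4⊕b5⊕b6⊕b7⊕b12⊕b13⊕b14⊕b15⊕b20⊕b21⊕b22⊕b23⊕b28⊕b29⊕b30⊕b31 = 0⊕1⊕1⊕0⊕1⊕0⊕0⊕0⊕1⊕1⊕1⊕1⊕1⊕0⊕1⊕0 = 1
s8: b8⊕b9⊕b10⊕b11⊕b12⊕b13⊕b14⊕b15⊕b24⊕b25⊕b26⊕b27⊕b28⊕b29⊕b30⊕b31 = 1⊕1⊕0⊕1⊕1⊕0⊕0⊕0⊕0⊕1⊕0⊕0⊕1⊕0⊕1⊕0 = 1
s16: b16⊕b17⊕b18⊕b19⊕b20⊕b21⊕b22⊕b23⊕b24⊕b25⊕b26⊕b27⊕b28⊕b29⊕b30⊕b31 = 0⊕1⊕1⊕1⊕1⊕1⊕1⊕1⊕0⊕1⊕0⊕0⊕1⊕0⊕1⊕0 = 0
Syndrome (s16...s1) = 01100 → position 12.

12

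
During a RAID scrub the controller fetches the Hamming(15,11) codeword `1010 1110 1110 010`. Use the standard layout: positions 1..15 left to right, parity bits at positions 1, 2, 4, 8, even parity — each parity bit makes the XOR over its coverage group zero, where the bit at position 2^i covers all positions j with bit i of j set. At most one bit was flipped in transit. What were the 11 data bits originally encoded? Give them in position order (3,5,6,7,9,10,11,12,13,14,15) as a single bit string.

11111110010

s1: b1⊕b3⊕b5⊕b7⊕b9⊕b11⊕b13⊕b15 = 1⊕1⊕1⊕1⊕1⊕1⊕0⊕0 = 0
s2: b2⊕b3⊕b6⊕b7⊕b10⊕b11⊕b14⊕b15 = 0⊕1⊕1⊕1⊕1⊕1⊕1⊕0 = 0
s4: b4⊕b5⊕b6⊕b7⊕b12⊕b13⊕b14⊕b15 = 0⊕1⊕1⊕1⊕0⊕0⊕1⊕0 = 0
s8: b8⊕b9⊕b10⊕b11⊕b12⊕b13⊕b14⊕b15 = 0⊕1⊕1⊕1⊕0⊕0⊕1⊕0 = 0
Syndrome (s8...s1) = 0000 → position 0 (no error).
No correction needed.
Data bits at positions 3,5,6,7,9,10,11,12,13,14,15: 11111110010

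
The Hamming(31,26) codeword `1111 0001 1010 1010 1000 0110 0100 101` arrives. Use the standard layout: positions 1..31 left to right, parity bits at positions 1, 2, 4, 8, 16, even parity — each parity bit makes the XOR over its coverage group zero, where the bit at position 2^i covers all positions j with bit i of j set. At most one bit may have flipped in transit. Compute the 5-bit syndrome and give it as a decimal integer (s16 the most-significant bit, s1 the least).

4

s1: b1⊕b3⊕b5⊕b7⊕b9⊕b11⊕b13⊕b15⊕b17⊕b19⊕b21⊕b23⊕b25⊕b27⊕b29⊕b31 = 1⊕1⊕0⊕0⊕1⊕1⊕1⊕1⊕1⊕0⊕0⊕1⊕0⊕0⊕1⊕1 = 0
s2: b2⊕b3⊕b6⊕b7⊕b10⊕b11⊕b14⊕b15⊕b18⊕b19⊕b22⊕b23⊕b26⊕b27⊕b30⊕b31 = 1⊕1⊕0⊕0⊕0⊕1⊕0⊕1⊕0⊕0⊕1⊕1⊕1⊕0⊕0⊕1 = 0
s4: b4⊕b5⊕b6⊕b7⊕b12⊕b13⊕b14⊕b15⊕b20⊕b21⊕b22⊕b23⊕b28⊕b29⊕b30⊕b31 = 1⊕0⊕0⊕0⊕0⊕1⊕0⊕1⊕0⊕0⊕1⊕1⊕0⊕1⊕0⊕1 = 1
s8: b8⊕b9⊕b10⊕b11⊕b12⊕b13⊕b14⊕b15⊕b24⊕b25⊕b26⊕b27⊕b28⊕b29⊕b30⊕b31 = 1⊕1⊕0⊕1⊕0⊕1⊕0⊕1⊕0⊕0⊕1⊕0⊕0⊕1⊕0⊕1 = 0
s16: b16⊕b17⊕b18⊕b19⊕b20⊕b21⊕b22⊕b23⊕b24⊕b25⊕b26⊕b27⊕b28⊕b29⊕b30⊕b31 = 0⊕1⊕0⊕0⊕0⊕0⊕1⊕1⊕0⊕0⊕1⊕0⊕0⊕1⊕0⊕1 = 0
Syndrome (s16...s1) = 00100 → position 4.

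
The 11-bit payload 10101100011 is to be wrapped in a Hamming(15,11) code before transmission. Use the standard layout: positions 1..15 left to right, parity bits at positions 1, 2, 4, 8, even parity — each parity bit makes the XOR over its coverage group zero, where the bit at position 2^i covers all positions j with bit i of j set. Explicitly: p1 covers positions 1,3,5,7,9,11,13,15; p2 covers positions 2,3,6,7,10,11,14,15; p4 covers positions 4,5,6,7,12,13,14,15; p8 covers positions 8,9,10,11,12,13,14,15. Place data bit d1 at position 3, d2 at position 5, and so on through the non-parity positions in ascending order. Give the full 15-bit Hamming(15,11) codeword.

Place data bits at non-power-of-two positions: b3=1, b5=0, b6=1, b7=0, b9=1, b10=1, b11=0, b12=0, b13=0, b14=1, b15=1.
p1 = XOR of data positions {3,5,7,9,11,13,15} = 1⊕0⊕0⊕1⊕0⊕0⊕1 = 1
p2 = XOR of data positions {3,6,7,10,11,14,15} = 1⊕1⊕0⊕1⊕0⊕1⊕1 = 1
p4 = XOR of data positions {5,6,7,12,13,14,15} = 0⊕1⊕0⊕0⊕0⊕1⊕1 = 1
p8 = XOR of data positions {9,10,11,12,13,14,15} = 1⊕1⊕0⊕0⊕0⊕1⊕1 = 0
Codeword b1..b15 = 111101001100011

111101001100011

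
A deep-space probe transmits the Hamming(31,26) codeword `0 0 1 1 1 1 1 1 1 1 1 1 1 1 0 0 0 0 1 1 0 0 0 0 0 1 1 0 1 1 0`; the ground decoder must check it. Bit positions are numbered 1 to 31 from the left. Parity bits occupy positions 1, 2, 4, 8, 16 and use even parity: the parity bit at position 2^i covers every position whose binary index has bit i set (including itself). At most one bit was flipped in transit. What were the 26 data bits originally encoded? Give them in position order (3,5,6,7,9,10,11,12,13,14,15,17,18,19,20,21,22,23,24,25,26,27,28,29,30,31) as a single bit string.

11110111110001100000110110

s1: b1⊕b3⊕b5⊕b7⊕b9⊕b11⊕b13⊕b15⊕b17⊕b19⊕b21⊕b23⊕b25⊕b27⊕b29⊕b31 = 0⊕1⊕1⊕1⊕1⊕1⊕1⊕0⊕0⊕1⊕0⊕0⊕0⊕1⊕1⊕0 = 1
s2: b2⊕b3⊕b6⊕b7⊕b10⊕b11⊕b14⊕b15⊕b18⊕b19⊕b22⊕b23⊕b26⊕b27⊕b30⊕b31 = 0⊕1⊕1⊕1⊕1⊕1⊕1⊕0⊕0⊕1⊕0⊕0⊕1⊕1⊕1⊕0 = 0
s4: b4⊕b5⊕b6⊕b7⊕b12⊕b13⊕b14⊕b15⊕b20⊕b21⊕b22⊕b23⊕b28⊕b29⊕b30⊕b31 = 1⊕1⊕1⊕1⊕1⊕1⊕1⊕0⊕1⊕0⊕0⊕0⊕0⊕1⊕1⊕0 = 0
s8: b8⊕b9⊕b10⊕b11⊕b12⊕b13⊕b14⊕b15⊕b24⊕b25⊕b26⊕b27⊕b28⊕b29⊕b30⊕b31 = 1⊕1⊕1⊕1⊕1⊕1⊕1⊕0⊕0⊕0⊕1⊕1⊕0⊕1⊕1⊕0 = 1
s16: b16⊕b17⊕b18⊕b19⊕b20⊕b21⊕b22⊕b23⊕b24⊕b25⊕b26⊕b27⊕b28⊕b29⊕b30⊕b31 = 0⊕0⊕0⊕1⊕1⊕0⊕0⊕0⊕0⊕0⊕1⊕1⊕0⊕1⊕1⊕0 = 0
Syndrome (s16...s1) = 01001 → position 9.
Flip bit 9: corrected codeword = 0011111101111100001100000110110
Data bits at positions 3,5,6,7,9,10,11,12,13,14,15,17,18,19,20,21,22,23,24,25,26,27,28,29,30,31: 11110111110001100000110110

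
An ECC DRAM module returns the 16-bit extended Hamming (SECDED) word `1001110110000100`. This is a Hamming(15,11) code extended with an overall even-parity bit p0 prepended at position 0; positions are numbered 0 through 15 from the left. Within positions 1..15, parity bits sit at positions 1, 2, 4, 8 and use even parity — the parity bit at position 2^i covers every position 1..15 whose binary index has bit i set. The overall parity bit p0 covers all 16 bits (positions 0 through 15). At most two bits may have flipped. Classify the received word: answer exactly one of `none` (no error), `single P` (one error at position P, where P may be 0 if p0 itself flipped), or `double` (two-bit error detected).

single 0

s1: b1⊕b3⊕b5⊕b7⊕b9⊕b11⊕b13⊕b15 = 0⊕1⊕1⊕1⊕0⊕0⊕1⊕0 = 0
s2: b2⊕b3⊕b6⊕b7⊕b10⊕b11⊕b14⊕b15 = 0⊕1⊕0⊕1⊕0⊕0⊕0⊕0 = 0
s4: b4⊕b5⊕b6⊕b7⊕b12⊕b13⊕b14⊕b15 = 1⊕1⊕0⊕1⊕0⊕1⊕0⊕0 = 0
s8: b8⊕b9⊕b10⊕b11⊕b12⊕b13⊕b14⊕b15 = 1⊕0⊕0⊕0⊕0⊕1⊕0⊕0 = 0
Syndrome (s8...s1) = 0000 → position 0 (no error).
Overall parity (XOR of all 16 bits, including p0): 1⊕0⊕0⊕1⊕1⊕1⊕0⊕1⊕1⊕0⊕0⊕0⊕0⊕1⊕0⊕0 = 1
Overall=1, syndrome position=0 → single-bit error at position 0.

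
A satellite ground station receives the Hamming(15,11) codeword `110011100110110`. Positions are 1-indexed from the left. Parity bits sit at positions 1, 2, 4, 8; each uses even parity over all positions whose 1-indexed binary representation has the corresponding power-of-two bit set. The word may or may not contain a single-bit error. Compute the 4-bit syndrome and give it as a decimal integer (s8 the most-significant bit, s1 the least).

s1: b1⊕b3⊕b5⊕b7⊕b9⊕b11⊕b13⊕b15 = 1⊕0⊕1⊕1⊕0⊕1⊕1⊕0 = 1
s2: b2⊕b3⊕b6⊕b7⊕b10⊕b11⊕b14⊕b15 = 1⊕0⊕1⊕1⊕1⊕1⊕1⊕0 = 0
s4: b4⊕b5⊕b6⊕b7⊕b12⊕b13⊕b14⊕b15 = 0⊕1⊕1⊕1⊕0⊕1⊕1⊕0 = 1
s8: b8⊕b9⊕b10⊕b11⊕b12⊕b13⊕b14⊕b15 = 0⊕0⊕1⊕1⊕0⊕1⊕1⊕0 = 0
Syndrome (s8...s1) = 0101 → position 5.

5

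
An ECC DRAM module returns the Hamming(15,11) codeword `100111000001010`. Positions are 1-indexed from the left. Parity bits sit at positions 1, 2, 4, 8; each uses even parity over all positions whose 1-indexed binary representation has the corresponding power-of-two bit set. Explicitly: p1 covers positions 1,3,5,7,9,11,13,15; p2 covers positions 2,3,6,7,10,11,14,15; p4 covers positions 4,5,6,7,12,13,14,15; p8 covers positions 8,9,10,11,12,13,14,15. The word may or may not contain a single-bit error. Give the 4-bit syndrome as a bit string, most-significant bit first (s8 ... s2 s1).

s1: b1⊕b3⊕b5⊕b7⊕b9⊕b11⊕b13⊕b15 = 1⊕0⊕1⊕0⊕0⊕0⊕0⊕0 = 0
s2: b2⊕b3⊕b6⊕b7⊕b10⊕b11⊕b14⊕b15 = 0⊕0⊕1⊕0⊕0⊕0⊕1⊕0 = 0
s4: b4⊕b5⊕b6⊕b7⊕b12⊕b13⊕b14⊕b15 = 1⊕1⊕1⊕0⊕1⊕0⊕1⊕0 = 1
s8: b8⊕b9⊕b10⊕b11⊕b12⊕b13⊕b14⊕b15 = 0⊕0⊕0⊕0⊕1⊕0⊕1⊕0 = 0
Syndrome (s8...s1) = 0100 → position 4.

0100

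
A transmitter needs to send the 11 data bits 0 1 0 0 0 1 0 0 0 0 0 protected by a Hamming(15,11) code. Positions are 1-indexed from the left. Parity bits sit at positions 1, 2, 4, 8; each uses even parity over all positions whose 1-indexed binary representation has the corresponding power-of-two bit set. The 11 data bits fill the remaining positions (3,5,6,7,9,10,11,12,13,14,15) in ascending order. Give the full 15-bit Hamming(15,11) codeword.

Place data bits at non-power-of-two positions: b3=0, b5=1, b6=0, b7=0, b9=0, b10=1, b11=0, b12=0, b13=0, b14=0, b15=0.
p1 = XOR of data positions {3,5,7,9,11,13,15} = 0⊕1⊕0⊕0⊕0⊕0⊕0 = 1
p2 = XOR of data positions {3,6,7,10,11,14,15} = 0⊕0⊕0⊕1⊕0⊕0⊕0 = 1
p4 = XOR of data positions {5,6,7,12,13,14,15} = 1⊕0⊕0⊕0⊕0⊕0⊕0 = 1
p8 = XOR of data positions {9,10,11,12,13,14,15} = 0⊕1⊕0⊕0⊕0⊕0⊕0 = 1
Codeword b1..b15 = 110110010100000

110110010100000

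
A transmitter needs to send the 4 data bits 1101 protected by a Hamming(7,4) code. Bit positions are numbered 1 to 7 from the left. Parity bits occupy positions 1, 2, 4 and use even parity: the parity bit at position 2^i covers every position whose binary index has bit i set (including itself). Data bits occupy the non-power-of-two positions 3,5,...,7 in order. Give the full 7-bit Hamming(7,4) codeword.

Place data bits at non-power-of-two positions: b3=1, b5=1, b6=0, b7=1.
p1 = XOR of data positions {3,5,7} = 1⊕1⊕1 = 1
p2 = XOR of data positions {3,6,7} = 1⊕0⊕1 = 0
p4 = XOR of data positions {5,6,7} = 1⊕0⊕1 = 0
Codeword b1..b7 = 1010101

1010101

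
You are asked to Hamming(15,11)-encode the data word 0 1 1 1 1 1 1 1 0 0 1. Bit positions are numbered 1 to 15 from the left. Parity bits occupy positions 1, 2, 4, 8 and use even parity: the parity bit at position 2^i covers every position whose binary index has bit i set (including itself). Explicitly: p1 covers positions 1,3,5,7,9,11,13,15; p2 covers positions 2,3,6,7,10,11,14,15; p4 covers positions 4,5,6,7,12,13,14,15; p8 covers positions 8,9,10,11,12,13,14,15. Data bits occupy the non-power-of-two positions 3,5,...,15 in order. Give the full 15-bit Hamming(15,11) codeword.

110111111111001

Place data bits at non-power-of-two positions: b3=0, b5=1, b6=1, b7=1, b9=1, b10=1, b11=1, b12=1, b13=0, b14=0, b15=1.
p1 = XOR of data positions {3,5,7,9,11,13,15} = 0⊕1⊕1⊕1⊕1⊕0⊕1 = 1
p2 = XOR of data positions {3,6,7,10,11,14,15} = 0⊕1⊕1⊕1⊕1⊕0⊕1 = 1
p4 = XOR of data positions {5,6,7,12,13,14,15} = 1⊕1⊕1⊕1⊕0⊕0⊕1 = 1
p8 = XOR of data positions {9,10,11,12,13,14,15} = 1⊕1⊕1⊕1⊕0⊕0⊕1 = 1
Codeword b1..b15 = 110111111111001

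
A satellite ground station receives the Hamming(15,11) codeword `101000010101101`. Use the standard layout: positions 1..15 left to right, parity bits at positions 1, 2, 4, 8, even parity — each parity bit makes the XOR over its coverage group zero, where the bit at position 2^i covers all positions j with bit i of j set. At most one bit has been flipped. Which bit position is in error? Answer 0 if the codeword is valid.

14

s1: b1⊕b3⊕b5⊕b7⊕b9⊕b11⊕b13⊕b15 = 1⊕1⊕0⊕0⊕0⊕0⊕1⊕1 = 0
s2: b2⊕b3⊕b6⊕b7⊕b10⊕b11⊕b14⊕b15 = 0⊕1⊕0⊕0⊕1⊕0⊕0⊕1 = 1
s4: b4⊕b5⊕b6⊕b7⊕b12⊕b13⊕b14⊕b15 = 0⊕0⊕0⊕0⊕1⊕1⊕0⊕1 = 1
s8: b8⊕b9⊕b10⊕b11⊕b12⊕b13⊕b14⊕b15 = 1⊕0⊕1⊕0⊕1⊕1⊕0⊕1 = 1
Syndrome (s8...s1) = 1110 → position 14.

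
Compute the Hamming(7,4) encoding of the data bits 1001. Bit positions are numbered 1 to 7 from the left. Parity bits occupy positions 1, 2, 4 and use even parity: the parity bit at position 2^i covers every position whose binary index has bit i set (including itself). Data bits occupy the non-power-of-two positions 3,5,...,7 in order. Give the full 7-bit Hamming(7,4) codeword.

0011001

Place data bits at non-power-of-two positions: b3=1, b5=0, b6=0, b7=1.
p1 = XOR of data positions {3,5,7} = 1⊕0⊕1 = 0
p2 = XOR of data positions {3,6,7} = 1⊕0⊕1 = 0
p4 = XOR of data positions {5,6,7} = 0⊕0⊕1 = 1
Codeword b1..b7 = 0011001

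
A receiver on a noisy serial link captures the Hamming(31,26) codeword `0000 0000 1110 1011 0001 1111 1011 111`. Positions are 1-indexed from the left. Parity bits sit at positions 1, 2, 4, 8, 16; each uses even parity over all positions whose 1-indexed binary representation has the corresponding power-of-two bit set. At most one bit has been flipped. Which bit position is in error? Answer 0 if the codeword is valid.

s1: b1⊕b3⊕b5⊕b7⊕b9⊕b11⊕b13⊕b15⊕b17⊕b19⊕b21⊕b23⊕b25⊕b27⊕b29⊕b31 = 0⊕0⊕0⊕0⊕1⊕1⊕1⊕1⊕0⊕0⊕1⊕1⊕1⊕1⊕1⊕1 = 0
s2: b2⊕b3⊕b6⊕b7⊕b10⊕b11⊕b14⊕b15⊕b18⊕b19⊕b22⊕b23⊕b26⊕b27⊕b30⊕b31 = 0⊕0⊕0⊕0⊕1⊕1⊕0⊕1⊕0⊕0⊕1⊕1⊕0⊕1⊕1⊕1 = 0
s4: b4⊕b5⊕b6⊕b7⊕b12⊕b13⊕b14⊕b15⊕b20⊕b21⊕b22⊕b23⊕b28⊕b29⊕b30⊕b31 = 0⊕0⊕0⊕0⊕0⊕1⊕0⊕1⊕1⊕1⊕1⊕1⊕1⊕1⊕1⊕1 = 0
s8: b8⊕b9⊕b10⊕b11⊕b12⊕b13⊕b14⊕b15⊕b24⊕b25⊕b26⊕b27⊕b28⊕b29⊕b30⊕b31 = 0⊕1⊕1⊕1⊕0⊕1⊕0⊕1⊕1⊕1⊕0⊕1⊕1⊕1⊕1⊕1 = 0
s16: b16⊕b17⊕b18⊕b19⊕b20⊕b21⊕b22⊕b23⊕b24⊕b25⊕b26⊕b27⊕b28⊕b29⊕b30⊕b31 = 1⊕0⊕0⊕0⊕1⊕1⊕1⊕1⊕1⊕1⊕0⊕1⊕1⊕1⊕1⊕1 = 0
Syndrome (s16...s1) = 00000 → position 0 (no error).

0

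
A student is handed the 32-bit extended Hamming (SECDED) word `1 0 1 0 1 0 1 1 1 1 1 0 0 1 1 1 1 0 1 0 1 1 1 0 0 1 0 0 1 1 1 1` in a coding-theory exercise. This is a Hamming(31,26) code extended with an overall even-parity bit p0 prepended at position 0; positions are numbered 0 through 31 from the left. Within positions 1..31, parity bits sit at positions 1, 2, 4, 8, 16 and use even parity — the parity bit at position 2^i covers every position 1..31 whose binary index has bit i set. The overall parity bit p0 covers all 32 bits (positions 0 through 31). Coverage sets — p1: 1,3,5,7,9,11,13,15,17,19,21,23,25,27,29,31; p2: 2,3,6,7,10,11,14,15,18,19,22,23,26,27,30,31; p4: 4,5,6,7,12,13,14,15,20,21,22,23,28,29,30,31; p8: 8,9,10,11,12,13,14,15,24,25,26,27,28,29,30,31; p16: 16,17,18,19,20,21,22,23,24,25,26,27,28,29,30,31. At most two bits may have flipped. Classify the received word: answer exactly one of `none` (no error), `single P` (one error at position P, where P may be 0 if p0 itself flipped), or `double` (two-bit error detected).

s1: b1⊕b3⊕b5⊕b7⊕b9⊕b11⊕b13⊕b15⊕b17⊕b19⊕b21⊕b23⊕b25⊕b27⊕b29⊕b31 = 0⊕0⊕0⊕1⊕1⊕0⊕1⊕1⊕0⊕0⊕1⊕0⊕1⊕0⊕1⊕1 = 0
s2: b2⊕b3⊕b6⊕b7⊕b10⊕b11⊕b14⊕b15⊕b18⊕b19⊕b22⊕b23⊕b26⊕b27⊕b30⊕b31 = 1⊕0⊕1⊕1⊕1⊕0⊕1⊕1⊕1⊕0⊕1⊕0⊕0⊕0⊕1⊕1 = 0
s4: b4⊕b5⊕b6⊕b7⊕b12⊕b13⊕b14⊕b15⊕b20⊕b21⊕b22⊕b23⊕b28⊕b29⊕b30⊕b31 = 1⊕0⊕1⊕1⊕0⊕1⊕1⊕1⊕1⊕1⊕1⊕0⊕1⊕1⊕1⊕1 = 1
s8: b8⊕b9⊕b10⊕b11⊕b12⊕b13⊕b14⊕b15⊕b24⊕b25⊕b26⊕b27⊕b28⊕b29⊕b30⊕b31 = 1⊕1⊕1⊕0⊕0⊕1⊕1⊕1⊕0⊕1⊕0⊕0⊕1⊕1⊕1⊕1 = 1
s16: b16⊕b17⊕b18⊕b19⊕b20⊕b21⊕b22⊕b23⊕b24⊕b25⊕b26⊕b27⊕b28⊕b29⊕b30⊕b31 = 1⊕0⊕1⊕0⊕1⊕1⊕1⊕0⊕0⊕1⊕0⊕0⊕1⊕1⊕1⊕1 = 0
Syndrome (s16...s1) = 01100 → position 12.
Overall parity (XOR of all 32 bits, including p0): 1⊕0⊕1⊕0⊕1⊕0⊕1⊕1⊕1⊕1⊕1⊕0⊕0⊕1⊕1⊕1⊕1⊕0⊕1⊕0⊕1⊕1⊕1⊕0⊕0⊕1⊕0⊕0⊕1⊕1⊕1⊕1 = 1
Overall=1, syndrome position=12 → single-bit error at position 12.

single 12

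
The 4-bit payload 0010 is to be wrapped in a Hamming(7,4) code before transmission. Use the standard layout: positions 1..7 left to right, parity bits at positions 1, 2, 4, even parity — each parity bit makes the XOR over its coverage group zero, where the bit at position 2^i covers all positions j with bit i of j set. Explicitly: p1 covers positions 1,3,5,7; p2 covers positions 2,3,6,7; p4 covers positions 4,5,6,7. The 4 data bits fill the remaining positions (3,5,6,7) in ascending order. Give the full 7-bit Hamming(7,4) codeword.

Place data bits at non-power-of-two positions: b3=0, b5=0, b6=1, b7=0.
p1 = XOR of data positions {3,5,7} = 0⊕0⊕0 = 0
p2 = XOR of data positions {3,6,7} = 0⊕1⊕0 = 1
p4 = XOR of data positions {5,6,7} = 0⊕1⊕0 = 1
Codeword b1..b7 = 0101010

0101010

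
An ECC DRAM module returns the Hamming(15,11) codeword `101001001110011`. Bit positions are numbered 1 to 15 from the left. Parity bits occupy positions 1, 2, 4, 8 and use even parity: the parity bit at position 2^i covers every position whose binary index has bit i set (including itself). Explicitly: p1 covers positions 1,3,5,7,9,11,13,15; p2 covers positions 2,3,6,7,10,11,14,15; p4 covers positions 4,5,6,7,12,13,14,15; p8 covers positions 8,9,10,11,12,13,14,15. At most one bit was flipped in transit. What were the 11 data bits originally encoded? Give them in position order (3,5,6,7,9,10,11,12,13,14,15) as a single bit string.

s1: b1⊕b3⊕b5⊕b7⊕b9⊕b11⊕b13⊕b15 = 1⊕1⊕0⊕0⊕1⊕1⊕0⊕1 = 1
s2: b2⊕b3⊕b6⊕b7⊕b10⊕b11⊕b14⊕b15 = 0⊕1⊕1⊕0⊕1⊕1⊕1⊕1 = 0
s4: b4⊕b5⊕b6⊕b7⊕b12⊕b13⊕b14⊕b15 = 0⊕0⊕1⊕0⊕0⊕0⊕1⊕1 = 1
s8: b8⊕b9⊕b10⊕b11⊕b12⊕b13⊕b14⊕b15 = 0⊕1⊕1⊕1⊕0⊕0⊕1⊕1 = 1
Syndrome (s8...s1) = 1101 → position 13.
Flip bit 13: corrected codeword = 101001001110111
Data bits at positions 3,5,6,7,9,10,11,12,13,14,15: 10101110111

10101110111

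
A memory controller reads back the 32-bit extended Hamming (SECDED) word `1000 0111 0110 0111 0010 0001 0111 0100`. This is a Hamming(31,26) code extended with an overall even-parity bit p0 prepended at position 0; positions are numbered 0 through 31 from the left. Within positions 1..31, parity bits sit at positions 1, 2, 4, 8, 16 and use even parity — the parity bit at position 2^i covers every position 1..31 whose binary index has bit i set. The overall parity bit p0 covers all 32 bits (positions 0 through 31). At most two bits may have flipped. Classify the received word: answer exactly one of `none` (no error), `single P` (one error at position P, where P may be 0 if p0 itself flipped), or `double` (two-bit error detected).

single 11

s1: b1⊕b3⊕b5⊕b7⊕b9⊕b11⊕b13⊕b15⊕b17⊕b19⊕b21⊕b23⊕b25⊕b27⊕b29⊕b31 = 0⊕0⊕1⊕1⊕1⊕0⊕1⊕1⊕0⊕0⊕0⊕1⊕1⊕1⊕1⊕0 = 1
s2: b2⊕b3⊕b6⊕b7⊕b10⊕b11⊕b14⊕b15⊕b18⊕b19⊕b22⊕b23⊕b26⊕b27⊕b30⊕b31 = 0⊕0⊕1⊕1⊕1⊕0⊕1⊕1⊕1⊕0⊕0⊕1⊕1⊕1⊕0⊕0 = 1
s4: b4⊕b5⊕b6⊕b7⊕b12⊕b13⊕b14⊕b15⊕b20⊕b21⊕b22⊕b23⊕b28⊕b29⊕b30⊕b31 = 0⊕1⊕1⊕1⊕0⊕1⊕1⊕1⊕0⊕0⊕0⊕1⊕0⊕1⊕0⊕0 = 0
s8: b8⊕b9⊕b10⊕b11⊕b12⊕b13⊕b14⊕b15⊕b24⊕b25⊕b26⊕b27⊕b28⊕b29⊕b30⊕b31 = 0⊕1⊕1⊕0⊕0⊕1⊕1⊕1⊕0⊕1⊕1⊕1⊕0⊕1⊕0⊕0 = 1
s16: b16⊕b17⊕b18⊕b19⊕b20⊕b21⊕b22⊕b23⊕b24⊕b25⊕b26⊕b27⊕b28⊕b29⊕b30⊕b31 = 0⊕0⊕1⊕0⊕0⊕0⊕0⊕1⊕0⊕1⊕1⊕1⊕0⊕1⊕0⊕0 = 0
Syndrome (s16...s1) = 01011 → position 11.
Overall parity (XOR of all 32 bits, including p0): 1⊕0⊕0⊕0⊕0⊕1⊕1⊕1⊕0⊕1⊕1⊕0⊕0⊕1⊕1⊕1⊕0⊕0⊕1⊕0⊕0⊕0⊕0⊕1⊕0⊕1⊕1⊕1⊕0⊕1⊕0⊕0 = 1
Overall=1, syndrome position=11 → single-bit error at position 11.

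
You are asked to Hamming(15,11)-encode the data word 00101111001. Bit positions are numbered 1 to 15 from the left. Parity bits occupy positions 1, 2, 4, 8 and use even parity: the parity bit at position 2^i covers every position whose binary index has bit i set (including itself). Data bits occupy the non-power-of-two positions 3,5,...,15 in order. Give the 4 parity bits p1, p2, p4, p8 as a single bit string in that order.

1011

Place data bits at non-power-of-two positions: b3=0, b5=0, b6=1, b7=0, b9=1, b10=1, b11=1, b12=1, b13=0, b14=0, b15=1.
p1 = XOR of data positions {3,5,7,9,11,13,15} = 0⊕0⊕0⊕1⊕1⊕0⊕1 = 1
p2 = XOR of data positions {3,6,7,10,11,14,15} = 0⊕1⊕0⊕1⊕1⊕0⊕1 = 0
p4 = XOR of data positions {5,6,7,12,13,14,15} = 0⊕1⊕0⊕1⊕0⊕0⊕1 = 1
p8 = XOR of data positions {9,10,11,12,13,14,15} = 1⊕1⊕1⊕1⊕0⊕0⊕1 = 1
Parity bits p1,p2,p4,p8 = 1011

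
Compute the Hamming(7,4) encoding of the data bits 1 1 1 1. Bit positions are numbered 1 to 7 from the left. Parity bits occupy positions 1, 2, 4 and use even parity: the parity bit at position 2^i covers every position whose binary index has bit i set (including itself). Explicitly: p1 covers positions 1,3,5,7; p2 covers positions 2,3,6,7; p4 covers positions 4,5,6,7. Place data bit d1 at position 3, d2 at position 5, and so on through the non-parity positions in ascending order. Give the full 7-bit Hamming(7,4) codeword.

1111111

Place data bits at non-power-of-two positions: b3=1, b5=1, b6=1, b7=1.
p1 = XOR of data positions {3,5,7} = 1⊕1⊕1 = 1
p2 = XOR of data positions {3,6,7} = 1⊕1⊕1 = 1
p4 = XOR of data positions {5,6,7} = 1⊕1⊕1 = 1
Codeword b1..b7 = 1111111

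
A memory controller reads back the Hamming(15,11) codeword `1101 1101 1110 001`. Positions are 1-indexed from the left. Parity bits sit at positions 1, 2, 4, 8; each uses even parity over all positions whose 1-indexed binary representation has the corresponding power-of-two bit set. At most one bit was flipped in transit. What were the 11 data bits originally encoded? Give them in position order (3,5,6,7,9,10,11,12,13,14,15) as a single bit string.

01101100001

s1: b1⊕b3⊕b5⊕b7⊕b9⊕b11⊕b13⊕b15 = 1⊕0⊕1⊕0⊕1⊕1⊕0⊕1 = 1
s2: b2⊕b3⊕b6⊕b7⊕b10⊕b11⊕b14⊕b15 = 1⊕0⊕1⊕0⊕1⊕1⊕0⊕1 = 1
s4: b4⊕b5⊕b6⊕b7⊕b12⊕b13⊕b14⊕b15 = 1⊕1⊕1⊕0⊕0⊕0⊕0⊕1 = 0
s8: b8⊕b9⊕b10⊕b11⊕b12⊕b13⊕b14⊕b15 = 1⊕1⊕1⊕1⊕0⊕0⊕0⊕1 = 1
Syndrome (s8...s1) = 1011 → position 11.
Flip bit 11: corrected codeword = 110111011100001
Data bits at positions 3,5,6,7,9,10,11,12,13,14,15: 01101100001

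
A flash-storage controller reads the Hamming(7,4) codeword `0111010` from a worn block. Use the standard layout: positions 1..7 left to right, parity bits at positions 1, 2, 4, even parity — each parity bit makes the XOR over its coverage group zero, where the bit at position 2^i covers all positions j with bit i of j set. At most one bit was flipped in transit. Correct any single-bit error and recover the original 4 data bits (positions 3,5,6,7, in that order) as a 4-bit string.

0010

s1: b1⊕b3⊕b5⊕b7 = 0⊕1⊕0⊕0 = 1
s2: b2⊕b3⊕b6⊕b7 = 1⊕1⊕1⊕0 = 1
s4: b4⊕b5⊕b6⊕b7 = 1⊕0⊕1⊕0 = 0
Syndrome (s4...s1) = 011 → position 3.
Flip bit 3: corrected codeword = 0101010
Data bits at positions 3,5,6,7: 0010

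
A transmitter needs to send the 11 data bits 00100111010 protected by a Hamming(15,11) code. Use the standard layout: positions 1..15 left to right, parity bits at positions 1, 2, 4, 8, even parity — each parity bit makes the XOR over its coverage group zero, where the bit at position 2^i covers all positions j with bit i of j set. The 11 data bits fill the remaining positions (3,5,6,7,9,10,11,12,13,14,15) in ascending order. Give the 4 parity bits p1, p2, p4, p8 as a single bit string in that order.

Place data bits at non-power-of-two positions: b3=0, b5=0, b6=1, b7=0, b9=0, b10=1, b11=1, b12=1, b13=0, b14=1, b15=0.
p1 = XOR of data positions {3,5,7,9,11,13,15} = 0⊕0⊕0⊕0⊕1⊕0⊕0 = 1
p2 = XOR of data positions {3,6,7,10,11,14,15} = 0⊕1⊕0⊕1⊕1⊕1⊕0 = 0
p4 = XOR of data positions {5,6,7,12,13,14,15} = 0⊕1⊕0⊕1⊕0⊕1⊕0 = 1
p8 = XOR of data positions {9,10,11,12,13,14,15} = 0⊕1⊕1⊕1⊕0⊕1⊕0 = 0
Parity bits p1,p2,p4,p8 = 1010

1010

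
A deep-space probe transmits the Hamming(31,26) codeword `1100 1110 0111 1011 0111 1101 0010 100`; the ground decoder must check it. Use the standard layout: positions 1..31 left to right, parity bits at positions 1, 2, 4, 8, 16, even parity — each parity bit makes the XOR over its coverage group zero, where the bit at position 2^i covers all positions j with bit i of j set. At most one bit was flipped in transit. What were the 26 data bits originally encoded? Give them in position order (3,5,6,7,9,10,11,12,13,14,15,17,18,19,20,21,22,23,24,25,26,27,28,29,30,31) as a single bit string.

01110111101011111010010100

s1: b1⊕b3⊕b5⊕b7⊕b9⊕b11⊕b13⊕b15⊕b17⊕b19⊕b21⊕b23⊕b25⊕b27⊕b29⊕b31 = 1⊕0⊕1⊕1⊕0⊕1⊕1⊕1⊕0⊕1⊕1⊕0⊕0⊕1⊕1⊕0 = 0
s2: b2⊕b3⊕b6⊕b7⊕b10⊕b11⊕b14⊕b15⊕b18⊕b19⊕b22⊕b23⊕b26⊕b27⊕b30⊕b31 = 1⊕0⊕1⊕1⊕1⊕1⊕0⊕1⊕1⊕1⊕1⊕0⊕0⊕1⊕0⊕0 = 0
s4: b4⊕b5⊕b6⊕b7⊕b12⊕b13⊕b14⊕b15⊕b20⊕b21⊕b22⊕b23⊕b28⊕b29⊕b30⊕b31 = 0⊕1⊕1⊕1⊕1⊕1⊕0⊕1⊕1⊕1⊕1⊕0⊕0⊕1⊕0⊕0 = 0
s8: b8⊕b9⊕b10⊕b11⊕b12⊕b13⊕b14⊕b15⊕b24⊕b25⊕b26⊕b27⊕b28⊕b29⊕b30⊕b31 = 0⊕0⊕1⊕1⊕1⊕1⊕0⊕1⊕1⊕0⊕0⊕1⊕0⊕1⊕0⊕0 = 0
s16: b16⊕b17⊕b18⊕b19⊕b20⊕b21⊕b22⊕b23⊕b24⊕b25⊕b26⊕b27⊕b28⊕b29⊕b30⊕b31 = 1⊕0⊕1⊕1⊕1⊕1⊕1⊕0⊕1⊕0⊕0⊕1⊕0⊕1⊕0⊕0 = 1
Syndrome (s16...s1) = 10000 → position 16.
Flip bit 16: corrected codeword = 1100111001111010011111010010100
Data bits at positions 3,5,6,7,9,10,11,12,13,14,15,17,18,19,20,21,22,23,24,25,26,27,28,29,30,31: 01110111101011111010010100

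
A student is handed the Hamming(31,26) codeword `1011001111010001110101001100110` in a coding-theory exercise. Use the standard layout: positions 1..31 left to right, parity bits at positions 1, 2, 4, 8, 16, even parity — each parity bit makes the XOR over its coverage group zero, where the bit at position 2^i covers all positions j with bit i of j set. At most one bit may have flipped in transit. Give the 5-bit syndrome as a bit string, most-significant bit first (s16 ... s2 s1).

10111

s1: b1⊕b3⊕b5⊕b7⊕b9⊕b11⊕b13⊕b15⊕b17⊕b19⊕b21⊕b23⊕b25⊕b27⊕b29⊕b31 = 1⊕1⊕0⊕1⊕1⊕0⊕0⊕0⊕1⊕0⊕0⊕0⊕1⊕0⊕1⊕0 = 1
s2: b2⊕b3⊕b6⊕b7⊕b10⊕b11⊕b14⊕b15⊕b18⊕b19⊕b22⊕b23⊕b26⊕b27⊕b30⊕b31 = 0⊕1⊕0⊕1⊕1⊕0⊕0⊕0⊕1⊕0⊕1⊕0⊕1⊕0⊕1⊕0 = 1
s4: b4⊕b5⊕b6⊕b7⊕b12⊕b13⊕b14⊕b15⊕b20⊕b21⊕b22⊕b23⊕b28⊕b29⊕b30⊕b31 = 1⊕0⊕0⊕1⊕1⊕0⊕0⊕0⊕1⊕0⊕1⊕0⊕0⊕1⊕1⊕0 = 1
s8: b8⊕b9⊕b10⊕b11⊕b12⊕b13⊕b14⊕b15⊕b24⊕b25⊕b26⊕b27⊕b28⊕b29⊕b30⊕b31 = 1⊕1⊕1⊕0⊕1⊕0⊕0⊕0⊕0⊕1⊕1⊕0⊕0⊕1⊕1⊕0 = 0
s16: b16⊕b17⊕b18⊕b19⊕b20⊕b21⊕b22⊕b23⊕b24⊕b25⊕b26⊕b27⊕b28⊕b29⊕b30⊕b31 = 1⊕1⊕1⊕0⊕1⊕0⊕1⊕0⊕0⊕1⊕1⊕0⊕0⊕1⊕1⊕0 = 1
Syndrome (s16...s1) = 10111 → position 23.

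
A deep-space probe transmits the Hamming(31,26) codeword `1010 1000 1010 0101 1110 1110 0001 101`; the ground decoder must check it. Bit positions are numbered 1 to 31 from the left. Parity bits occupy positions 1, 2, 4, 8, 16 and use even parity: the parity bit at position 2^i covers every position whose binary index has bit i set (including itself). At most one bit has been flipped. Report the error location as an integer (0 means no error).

1

s1: b1⊕b3⊕b5⊕b7⊕b9⊕b11⊕b13⊕b15⊕b17⊕b19⊕b21⊕b23⊕b25⊕b27⊕b29⊕b31 = 1⊕1⊕1⊕0⊕1⊕1⊕0⊕0⊕1⊕1⊕1⊕1⊕0⊕0⊕1⊕1 = 1
s2: b2⊕b3⊕b6⊕b7⊕b10⊕b11⊕b14⊕b15⊕b18⊕b19⊕b22⊕b23⊕b26⊕b27⊕b30⊕b31 = 0⊕1⊕0⊕0⊕0⊕1⊕1⊕0⊕1⊕1⊕1⊕1⊕0⊕0⊕0⊕1 = 0
s4: b4⊕b5⊕b6⊕b7⊕b12⊕b13⊕b14⊕b15⊕b20⊕b21⊕b22⊕b23⊕b28⊕b29⊕b30⊕b31 = 0⊕1⊕0⊕0⊕0⊕0⊕1⊕0⊕0⊕1⊕1⊕1⊕1⊕1⊕0⊕1 = 0
s8: b8⊕b9⊕b10⊕b11⊕b12⊕b13⊕b14⊕b15⊕b24⊕b25⊕b26⊕b27⊕b28⊕b29⊕b30⊕b31 = 0⊕1⊕0⊕1⊕0⊕0⊕1⊕0⊕0⊕0⊕0⊕0⊕1⊕1⊕0⊕1 = 0
s16: b16⊕b17⊕b18⊕b19⊕b20⊕b21⊕b22⊕b23⊕b24⊕b25⊕b26⊕b27⊕b28⊕b29⊕b30⊕b31 = 1⊕1⊕1⊕1⊕0⊕1⊕1⊕1⊕0⊕0⊕0⊕0⊕1⊕1⊕0⊕1 = 0
Syndrome (s16...s1) = 00001 → position 1.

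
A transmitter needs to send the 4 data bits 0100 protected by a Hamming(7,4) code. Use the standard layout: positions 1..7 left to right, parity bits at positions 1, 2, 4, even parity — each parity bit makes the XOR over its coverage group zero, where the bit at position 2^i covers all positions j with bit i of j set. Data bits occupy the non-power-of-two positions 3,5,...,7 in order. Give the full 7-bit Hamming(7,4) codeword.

Place data bits at non-power-of-two positions: b3=0, b5=1, b6=0, b7=0.
p1 = XOR of data positions {3,5,7} = 0⊕1⊕0 = 1
p2 = XOR of data positions {3,6,7} = 0⊕0⊕0 = 0
p4 = XOR of data positions {5,6,7} = 1⊕0⊕0 = 1
Codeword b1..b7 = 1001100

1001100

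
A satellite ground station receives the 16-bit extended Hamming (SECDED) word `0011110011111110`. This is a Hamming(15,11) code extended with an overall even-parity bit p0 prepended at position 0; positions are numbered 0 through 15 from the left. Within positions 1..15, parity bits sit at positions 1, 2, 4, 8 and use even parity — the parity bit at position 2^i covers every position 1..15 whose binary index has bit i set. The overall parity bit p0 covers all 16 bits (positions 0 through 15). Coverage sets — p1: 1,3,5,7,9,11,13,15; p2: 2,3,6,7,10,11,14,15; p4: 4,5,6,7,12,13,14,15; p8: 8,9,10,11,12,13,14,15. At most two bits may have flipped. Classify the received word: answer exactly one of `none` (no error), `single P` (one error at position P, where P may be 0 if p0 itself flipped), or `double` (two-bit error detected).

single 15

s1: b1⊕b3⊕b5⊕b7⊕b9⊕b11⊕b13⊕b15 = 0⊕1⊕1⊕0⊕1⊕1⊕1⊕0 = 1
s2: b2⊕b3⊕b6⊕b7⊕b10⊕b11⊕b14⊕b15 = 1⊕1⊕0⊕0⊕1⊕1⊕1⊕0 = 1
s4: b4⊕b5⊕b6⊕b7⊕b12⊕b13⊕b14⊕b15 = 1⊕1⊕0⊕0⊕1⊕1⊕1⊕0 = 1
s8: b8⊕b9⊕b10⊕b11⊕b12⊕b13⊕b14⊕b15 = 1⊕1⊕1⊕1⊕1⊕1⊕1⊕0 = 1
Syndrome (s8...s1) = 1111 → position 15.
Overall parity (XOR of all 16 bits, including p0): 0⊕0⊕1⊕1⊕1⊕1⊕0⊕0⊕1⊕1⊕1⊕1⊕1⊕1⊕1⊕0 = 1
Overall=1, syndrome position=15 → single-bit error at position 15.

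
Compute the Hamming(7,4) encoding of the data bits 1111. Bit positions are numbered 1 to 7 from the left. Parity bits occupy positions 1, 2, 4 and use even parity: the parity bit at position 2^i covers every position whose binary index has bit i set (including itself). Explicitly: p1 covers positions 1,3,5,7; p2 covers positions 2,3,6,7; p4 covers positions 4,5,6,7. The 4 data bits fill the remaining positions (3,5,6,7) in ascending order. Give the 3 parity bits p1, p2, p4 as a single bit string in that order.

Place data bits at non-power-of-two positions: b3=1, b5=1, b6=1, b7=1.
p1 = XOR of data positions {3,5,7} = 1⊕1⊕1 = 1
p2 = XOR of data positions {3,6,7} = 1⊕1⊕1 = 1
p4 = XOR of data positions {5,6,7} = 1⊕1⊕1 = 1
Parity bits p1,p2,p4 = 111

111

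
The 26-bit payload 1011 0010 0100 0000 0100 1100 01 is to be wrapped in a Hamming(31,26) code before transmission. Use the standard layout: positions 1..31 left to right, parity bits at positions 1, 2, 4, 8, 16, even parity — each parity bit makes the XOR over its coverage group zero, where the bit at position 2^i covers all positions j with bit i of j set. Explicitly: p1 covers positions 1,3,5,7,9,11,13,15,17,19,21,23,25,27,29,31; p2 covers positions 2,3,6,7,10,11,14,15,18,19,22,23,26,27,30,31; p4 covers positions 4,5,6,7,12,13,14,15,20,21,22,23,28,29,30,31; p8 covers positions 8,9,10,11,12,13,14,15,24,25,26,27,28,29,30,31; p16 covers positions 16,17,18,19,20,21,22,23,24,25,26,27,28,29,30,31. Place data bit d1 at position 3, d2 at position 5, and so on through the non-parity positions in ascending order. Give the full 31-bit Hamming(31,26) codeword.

Place data bits at non-power-of-two positions: b3=1, b5=0, b6=1, b7=1, b9=0, b10=0, b11=1, b12=0, b13=0, b14=1, b15=0, b17=0, b18=0, b19=0, b20=0, b21=0, b22=0, b23=1, b24=0, b25=0, b26=1, b27=1, b28=0, b29=0, b30=0, b31=1.
p1 = XOR of data positions {3,5,7,9,11,13,15,17,19,21,23,25,27,29,31} = 1⊕0⊕1⊕0⊕1⊕0⊕0⊕0⊕0⊕0⊕1⊕0⊕1⊕0⊕1 = 0
p2 = XOR of data positions {3,6,7,10,11,14,15,18,19,22,23,26,27,30,31} = 1⊕1⊕1⊕0⊕1⊕1⊕0⊕0⊕0⊕0⊕1⊕1⊕1⊕0⊕1 = 1
p4 = XOR of data positions {5,6,7,12,13,14,15,20,21,22,23,28,29,30,31} = 0⊕1⊕1⊕0⊕0⊕1⊕0⊕0⊕0⊕0⊕1⊕0⊕0⊕0⊕1 = 1
p8 = XOR of data positions {9,10,11,12,13,14,15,24,25,26,27,28,29,30,31} = 0⊕0⊕1⊕0⊕0⊕1⊕0⊕0⊕0⊕1⊕1⊕0⊕0⊕0⊕1 = 1
p16 = XOR of data positions {17,18,19,20,21,22,23,24,25,26,27,28,29,30,31} = 0⊕0⊕0⊕0⊕0⊕0⊕1⊕0⊕0⊕1⊕1⊕0⊕0⊕0⊕1 = 0
Codeword b1..b31 = 0111011100100100000000100110001

0111011100100100000000100110001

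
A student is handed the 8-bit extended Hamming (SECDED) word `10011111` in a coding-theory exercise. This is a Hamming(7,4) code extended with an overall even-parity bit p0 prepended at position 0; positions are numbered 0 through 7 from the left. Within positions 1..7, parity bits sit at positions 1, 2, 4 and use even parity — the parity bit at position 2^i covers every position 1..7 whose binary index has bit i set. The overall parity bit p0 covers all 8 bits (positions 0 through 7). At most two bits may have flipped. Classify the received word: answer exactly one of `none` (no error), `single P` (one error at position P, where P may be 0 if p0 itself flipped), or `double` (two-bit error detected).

s1: b1⊕b3⊕b5⊕b7 = 0⊕1⊕1⊕1 = 1
s2: b2⊕b3⊕b6⊕b7 = 0⊕1⊕1⊕1 = 1
s4: b4⊕b5⊕b6⊕b7 = 1⊕1⊕1⊕1 = 0
Syndrome (s4...s1) = 011 → position 3.
Overall parity (XOR of all 8 bits, including p0): 1⊕0⊕0⊕1⊕1⊕1⊕1⊕1 = 0
Overall=0, syndrome position=3 → double-bit error detected (uncorrectable).

double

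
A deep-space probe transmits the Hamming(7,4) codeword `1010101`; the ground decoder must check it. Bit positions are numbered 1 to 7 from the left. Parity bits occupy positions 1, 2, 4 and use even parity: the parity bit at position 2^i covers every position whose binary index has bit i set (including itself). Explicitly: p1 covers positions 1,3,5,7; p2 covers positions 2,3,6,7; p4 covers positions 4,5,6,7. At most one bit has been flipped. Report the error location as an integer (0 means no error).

s1: b1⊕b3⊕b5⊕b7 = 1⊕1⊕1⊕1 = 0
s2: b2⊕b3⊕b6⊕b7 = 0⊕1⊕0⊕1 = 0
s4: b4⊕b5⊕b6⊕b7 = 0⊕1⊕0⊕1 = 0
Syndrome (s4...s1) = 000 → position 0 (no error).

0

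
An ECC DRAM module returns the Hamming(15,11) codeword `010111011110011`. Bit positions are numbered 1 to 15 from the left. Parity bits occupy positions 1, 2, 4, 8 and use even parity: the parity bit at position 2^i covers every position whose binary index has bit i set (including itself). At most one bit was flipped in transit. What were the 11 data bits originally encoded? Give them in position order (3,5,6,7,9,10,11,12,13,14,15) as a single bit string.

01101110011

s1: b1⊕b3⊕b5⊕b7⊕b9⊕b11⊕b13⊕b15 = 0⊕0⊕1⊕0⊕1⊕1⊕0⊕1 = 0
s2: b2⊕b3⊕b6⊕b7⊕b10⊕b11⊕b14⊕b15 = 1⊕0⊕1⊕0⊕1⊕1⊕1⊕1 = 0
s4: b4⊕b5⊕b6⊕b7⊕b12⊕b13⊕b14⊕b15 = 1⊕1⊕1⊕0⊕0⊕0⊕1⊕1 = 1
s8: b8⊕b9⊕b10⊕b11⊕b12⊕b13⊕b14⊕b15 = 1⊕1⊕1⊕1⊕0⊕0⊕1⊕1 = 0
Syndrome (s8...s1) = 0100 → position 4.
Flip bit 4: corrected codeword = 010011011110011
Data bits at positions 3,5,6,7,9,10,11,12,13,14,15: 01101110011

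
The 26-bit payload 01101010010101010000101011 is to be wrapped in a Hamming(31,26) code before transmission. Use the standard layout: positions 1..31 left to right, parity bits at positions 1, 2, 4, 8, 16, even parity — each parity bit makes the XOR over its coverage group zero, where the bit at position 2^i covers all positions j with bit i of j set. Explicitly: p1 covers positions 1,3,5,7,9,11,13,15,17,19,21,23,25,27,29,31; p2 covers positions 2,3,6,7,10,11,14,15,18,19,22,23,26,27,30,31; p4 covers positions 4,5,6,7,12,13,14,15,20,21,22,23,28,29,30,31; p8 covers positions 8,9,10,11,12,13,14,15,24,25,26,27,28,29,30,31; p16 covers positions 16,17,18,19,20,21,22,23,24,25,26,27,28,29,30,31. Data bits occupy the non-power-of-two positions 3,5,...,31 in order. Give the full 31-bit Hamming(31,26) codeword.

Place data bits at non-power-of-two positions: b3=0, b5=1, b6=1, b7=0, b9=1, b10=0, b11=1, b12=0, b13=0, b14=1, b15=0, b17=1, b18=0, b19=1, b20=0, b21=1, b22=0, b23=0, b24=0, b25=0, b26=1, b27=0, b28=1, b29=0, b30=1, b31=1.
p1 = XOR of data positions {3,5,7,9,11,13,15,17,19,21,23,25,27,29,31} = 0⊕1⊕0⊕1⊕1⊕0⊕0⊕1⊕1⊕1⊕0⊕0⊕0⊕0⊕1 = 1
p2 = XOR of data positions {3,6,7,10,11,14,15,18,19,22,23,26,27,30,31} = 0⊕1⊕0⊕0⊕1⊕1⊕0⊕0⊕1⊕0⊕0⊕1⊕0⊕1⊕1 = 1
p4 = XOR of data positions {5,6,7,12,13,14,15,20,21,22,23,28,29,30,31} = 1⊕1⊕0⊕0⊕0⊕1⊕0⊕0⊕1⊕0⊕0⊕1⊕0⊕1⊕1 = 1
p8 = XOR of data positions {9,10,11,12,13,14,15,24,25,26,27,28,29,30,31} = 1⊕0⊕1⊕0⊕0⊕1⊕0⊕0⊕0⊕1⊕0⊕1⊕0⊕1⊕1 = 1
p16 = XOR of data positions {17,18,19,20,21,22,23,24,25,26,27,28,29,30,31} = 1⊕0⊕1⊕0⊕1⊕0⊕0⊕0⊕0⊕1⊕0⊕1⊕0⊕1⊕1 = 1
Codeword b1..b31 = 1101110110100101101010000101011

1101110110100101101010000101011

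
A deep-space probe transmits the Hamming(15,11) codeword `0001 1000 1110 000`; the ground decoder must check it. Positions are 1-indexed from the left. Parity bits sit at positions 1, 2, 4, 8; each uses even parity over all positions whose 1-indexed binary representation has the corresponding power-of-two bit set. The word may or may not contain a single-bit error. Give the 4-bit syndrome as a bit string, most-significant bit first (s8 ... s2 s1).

1001

s1: b1⊕b3⊕b5⊕b7⊕b9⊕b11⊕b13⊕b15 = 0⊕0⊕1⊕0⊕1⊕1⊕0⊕0 = 1
s2: b2⊕b3⊕b6⊕b7⊕b10⊕b11⊕b14⊕b15 = 0⊕0⊕0⊕0⊕1⊕1⊕0⊕0 = 0
s4: b4⊕b5⊕b6⊕b7⊕b12⊕b13⊕b14⊕b15 = 1⊕1⊕0⊕0⊕0⊕0⊕0⊕0 = 0
s8: b8⊕b9⊕b10⊕b11⊕b12⊕b13⊕b14⊕b15 = 0⊕1⊕1⊕1⊕0⊕0⊕0⊕0 = 1
Syndrome (s8...s1) = 1001 → position 9.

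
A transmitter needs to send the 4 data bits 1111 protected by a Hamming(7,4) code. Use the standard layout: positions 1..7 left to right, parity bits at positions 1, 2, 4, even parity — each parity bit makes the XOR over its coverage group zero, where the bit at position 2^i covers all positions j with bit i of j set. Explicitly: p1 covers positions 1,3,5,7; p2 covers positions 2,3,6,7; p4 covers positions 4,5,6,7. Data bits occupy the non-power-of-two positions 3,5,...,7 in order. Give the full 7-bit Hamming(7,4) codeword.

Place data bits at non-power-of-two positions: b3=1, b5=1, b6=1, b7=1.
p1 = XOR of data positions {3,5,7} = 1⊕1⊕1 = 1
p2 = XOR of data positions {3,6,7} = 1⊕1⊕1 = 1
p4 = XOR of data positions {5,6,7} = 1⊕1⊕1 = 1
Codeword b1..b7 = 1111111

1111111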